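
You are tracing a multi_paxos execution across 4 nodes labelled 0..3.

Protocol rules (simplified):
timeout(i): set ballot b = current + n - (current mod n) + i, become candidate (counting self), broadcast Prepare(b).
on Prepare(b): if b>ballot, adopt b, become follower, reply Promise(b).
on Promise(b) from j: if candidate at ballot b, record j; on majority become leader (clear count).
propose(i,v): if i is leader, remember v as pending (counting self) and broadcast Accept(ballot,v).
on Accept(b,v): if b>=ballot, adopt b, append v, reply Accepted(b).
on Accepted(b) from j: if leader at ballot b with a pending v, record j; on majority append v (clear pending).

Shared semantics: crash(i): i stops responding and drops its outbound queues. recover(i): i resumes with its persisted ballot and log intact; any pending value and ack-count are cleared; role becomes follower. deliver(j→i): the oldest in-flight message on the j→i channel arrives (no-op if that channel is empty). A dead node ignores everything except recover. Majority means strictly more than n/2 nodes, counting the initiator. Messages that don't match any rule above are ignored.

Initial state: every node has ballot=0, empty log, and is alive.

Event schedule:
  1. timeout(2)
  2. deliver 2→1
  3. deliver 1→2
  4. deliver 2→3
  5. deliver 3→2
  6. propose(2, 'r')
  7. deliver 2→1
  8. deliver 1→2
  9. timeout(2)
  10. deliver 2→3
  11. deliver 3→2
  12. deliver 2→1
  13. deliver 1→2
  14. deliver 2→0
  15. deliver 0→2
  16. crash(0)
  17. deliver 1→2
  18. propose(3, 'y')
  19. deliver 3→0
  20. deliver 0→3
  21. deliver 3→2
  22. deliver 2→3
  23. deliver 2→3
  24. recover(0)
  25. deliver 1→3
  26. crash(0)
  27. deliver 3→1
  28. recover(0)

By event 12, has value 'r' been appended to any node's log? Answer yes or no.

yes

step 1 timeout(2): 2={cand,b=6,log=-}
step 2 deliver 2→1: 1={foll,b=6,log=-}
step 3 deliver 1→2: —
step 4 deliver 2→3: 3={foll,b=6,log=-}
step 5 deliver 3→2: 2={lead,b=6,log=-}
step 6 propose(2,'r'): —
step 7 deliver 2→1: 1={foll,b=6,log=r}
step 8 deliver 1→2: —
step 9 timeout(2): 2={cand,b=10,log=-}
step 10 deliver 2→3: 3={foll,b=6,log=r}
step 11 deliver 3→2: —
step 12 deliver 2→1: 1={foll,b=10,log=r}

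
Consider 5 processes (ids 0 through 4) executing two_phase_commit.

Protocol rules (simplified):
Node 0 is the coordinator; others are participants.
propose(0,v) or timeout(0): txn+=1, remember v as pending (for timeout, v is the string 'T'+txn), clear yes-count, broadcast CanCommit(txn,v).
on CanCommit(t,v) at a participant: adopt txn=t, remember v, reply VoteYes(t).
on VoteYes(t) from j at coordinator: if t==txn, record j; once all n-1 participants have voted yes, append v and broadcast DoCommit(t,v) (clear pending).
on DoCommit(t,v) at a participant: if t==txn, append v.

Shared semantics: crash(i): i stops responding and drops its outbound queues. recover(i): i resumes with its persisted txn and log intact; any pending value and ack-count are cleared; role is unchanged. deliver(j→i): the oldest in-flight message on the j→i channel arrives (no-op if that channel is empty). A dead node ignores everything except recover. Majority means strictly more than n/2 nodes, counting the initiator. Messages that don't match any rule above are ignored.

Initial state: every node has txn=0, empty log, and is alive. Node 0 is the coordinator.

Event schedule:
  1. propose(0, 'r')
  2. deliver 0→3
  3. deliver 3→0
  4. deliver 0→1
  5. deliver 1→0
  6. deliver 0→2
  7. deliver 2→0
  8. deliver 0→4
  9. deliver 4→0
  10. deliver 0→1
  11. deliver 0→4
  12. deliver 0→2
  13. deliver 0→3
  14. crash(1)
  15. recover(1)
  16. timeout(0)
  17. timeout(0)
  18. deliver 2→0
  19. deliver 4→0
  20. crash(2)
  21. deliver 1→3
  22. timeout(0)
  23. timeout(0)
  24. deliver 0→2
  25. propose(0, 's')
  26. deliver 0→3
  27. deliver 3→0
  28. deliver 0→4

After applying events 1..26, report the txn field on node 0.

e1 propose(0,'r'): 0[coor,t=1,-]
e2 deliver 0→3: 3[part,t=1,-]
e3 deliver 3→0: ·
e4 deliver 0→1: 1[part,t=1,-]
e5 deliver 1→0: ·
e6 deliver 0→2: 2[part,t=1,-]
e7 deliver 2→0: ·
e8 deliver 0→4: 4[part,t=1,-]
e9 deliver 4→0: 0[coor,t=1,r]
e10 deliver 0→1: 1[part,t=1,r]
e11 deliver 0→4: 4[part,t=1,r]
e12 deliver 0→2: 2[part,t=1,r]
e13 deliver 0→3: 3[part,t=1,r]
e14 crash(1): 1[✗part,t=1,r]
e15 recover(1): 1[part,t=1,r]
e16 timeout(0): 0[coor,t=2,r]
e17 timeout(0): 0[coor,t=3,r]
e18 deliver 2→0: ·
e19 deliver 4→0: ·
e20 crash(2): 2[✗part,t=1,r]
e21 deliver 1→3: ·
e22 timeout(0): 0[coor,t=4,r]
e23 timeout(0): 0[coor,t=5,r]
e24 deliver 0→2: ·
e25 propose(0,'s'): 0[coor,t=6,r]
e26 deliver 0→3: 3[part,t=2,r]

6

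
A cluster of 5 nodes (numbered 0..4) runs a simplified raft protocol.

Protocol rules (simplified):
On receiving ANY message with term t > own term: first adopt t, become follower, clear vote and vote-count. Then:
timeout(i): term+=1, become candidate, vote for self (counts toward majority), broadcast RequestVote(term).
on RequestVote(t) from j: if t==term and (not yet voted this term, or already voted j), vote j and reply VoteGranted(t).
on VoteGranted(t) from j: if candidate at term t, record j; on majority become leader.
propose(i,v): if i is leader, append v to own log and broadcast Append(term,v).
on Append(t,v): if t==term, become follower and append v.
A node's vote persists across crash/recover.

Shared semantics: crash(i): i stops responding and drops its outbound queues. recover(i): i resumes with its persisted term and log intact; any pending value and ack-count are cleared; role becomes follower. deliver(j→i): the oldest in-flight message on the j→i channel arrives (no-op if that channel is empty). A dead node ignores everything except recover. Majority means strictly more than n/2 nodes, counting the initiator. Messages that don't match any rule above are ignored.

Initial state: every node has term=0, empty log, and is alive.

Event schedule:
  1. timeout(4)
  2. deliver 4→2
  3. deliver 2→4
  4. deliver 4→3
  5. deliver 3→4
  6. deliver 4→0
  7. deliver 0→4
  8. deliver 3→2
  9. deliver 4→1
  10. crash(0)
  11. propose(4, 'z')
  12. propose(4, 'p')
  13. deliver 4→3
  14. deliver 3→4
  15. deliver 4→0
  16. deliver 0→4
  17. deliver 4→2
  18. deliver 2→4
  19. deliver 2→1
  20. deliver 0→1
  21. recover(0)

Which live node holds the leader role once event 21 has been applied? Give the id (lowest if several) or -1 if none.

4

after 1 — timeout(4): n4:cand/t1/[-]
after 2 — deliver 4→2: n2:foll/t1/[-]
after 3 — deliver 2→4: ·
after 4 — deliver 4→3: n3:foll/t1/[-]
after 5 — deliver 3→4: n4:lead/t1/[-]
after 6 — deliver 4→0: n0:foll/t1/[-]
after 7 — deliver 0→4: ·
after 8 — deliver 3→2: ·
after 9 — deliver 4→1: n1:foll/t1/[-]
after 10 — crash(0): n0:✗foll/t1/[-]
after 11 — propose(4,'z'): n4:lead/t1/[z]
after 12 — propose(4,'p'): n4:lead/t1/[z,p]
after 13 — deliver 4→3: n3:foll/t1/[z]
after 14 — deliver 3→4: ·
after 15 — deliver 4→0: ·
after 16 — deliver 0→4: ·
after 17 — deliver 4→2: n2:foll/t1/[z]
after 18 — deliver 2→4: ·
after 19 — deliver 2→1: ·
after 20 — deliver 0→1: ·
after 21 — recover(0): n0:foll/t1/[-]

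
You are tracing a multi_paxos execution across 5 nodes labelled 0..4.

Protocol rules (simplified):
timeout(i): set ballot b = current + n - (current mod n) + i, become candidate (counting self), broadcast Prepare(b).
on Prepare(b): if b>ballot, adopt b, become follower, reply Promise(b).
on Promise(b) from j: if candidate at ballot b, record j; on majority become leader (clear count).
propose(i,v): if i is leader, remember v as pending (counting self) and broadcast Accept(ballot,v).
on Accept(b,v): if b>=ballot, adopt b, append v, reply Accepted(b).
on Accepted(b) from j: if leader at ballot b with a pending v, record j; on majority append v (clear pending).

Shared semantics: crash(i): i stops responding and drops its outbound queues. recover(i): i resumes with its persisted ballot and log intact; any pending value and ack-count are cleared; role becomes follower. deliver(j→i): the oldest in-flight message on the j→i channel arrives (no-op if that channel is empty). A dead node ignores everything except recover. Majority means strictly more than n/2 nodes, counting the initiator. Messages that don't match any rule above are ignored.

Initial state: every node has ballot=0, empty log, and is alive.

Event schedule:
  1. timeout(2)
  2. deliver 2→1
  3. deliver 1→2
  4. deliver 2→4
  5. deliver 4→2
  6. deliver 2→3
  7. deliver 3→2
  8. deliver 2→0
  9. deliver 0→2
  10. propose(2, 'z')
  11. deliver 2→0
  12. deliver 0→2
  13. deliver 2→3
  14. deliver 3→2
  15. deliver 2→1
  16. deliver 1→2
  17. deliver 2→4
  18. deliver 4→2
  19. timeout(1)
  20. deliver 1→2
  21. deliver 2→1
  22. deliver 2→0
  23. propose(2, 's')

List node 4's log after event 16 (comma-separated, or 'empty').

empty

after 1 — timeout(2): n2:cand/b7/[-]
after 2 — deliver 2→1: n1:foll/b7/[-]
after 3 — deliver 1→2: ·
after 4 — deliver 2→4: n4:foll/b7/[-]
after 5 — deliver 4→2: n2:lead/b7/[-]
after 6 — deliver 2→3: n3:foll/b7/[-]
after 7 — deliver 3→2: ·
after 8 — deliver 2→0: n0:foll/b7/[-]
after 9 — deliver 0→2: ·
after 10 — propose(2,'z'): ·
after 11 — deliver 2→0: n0:foll/b7/[z]
after 12 — deliver 0→2: ·
after 13 — deliver 2→3: n3:foll/b7/[z]
after 14 — deliver 3→2: n2:lead/b7/[z]
after 15 — deliver 2→1: n1:foll/b7/[z]
after 16 — deliver 1→2: ·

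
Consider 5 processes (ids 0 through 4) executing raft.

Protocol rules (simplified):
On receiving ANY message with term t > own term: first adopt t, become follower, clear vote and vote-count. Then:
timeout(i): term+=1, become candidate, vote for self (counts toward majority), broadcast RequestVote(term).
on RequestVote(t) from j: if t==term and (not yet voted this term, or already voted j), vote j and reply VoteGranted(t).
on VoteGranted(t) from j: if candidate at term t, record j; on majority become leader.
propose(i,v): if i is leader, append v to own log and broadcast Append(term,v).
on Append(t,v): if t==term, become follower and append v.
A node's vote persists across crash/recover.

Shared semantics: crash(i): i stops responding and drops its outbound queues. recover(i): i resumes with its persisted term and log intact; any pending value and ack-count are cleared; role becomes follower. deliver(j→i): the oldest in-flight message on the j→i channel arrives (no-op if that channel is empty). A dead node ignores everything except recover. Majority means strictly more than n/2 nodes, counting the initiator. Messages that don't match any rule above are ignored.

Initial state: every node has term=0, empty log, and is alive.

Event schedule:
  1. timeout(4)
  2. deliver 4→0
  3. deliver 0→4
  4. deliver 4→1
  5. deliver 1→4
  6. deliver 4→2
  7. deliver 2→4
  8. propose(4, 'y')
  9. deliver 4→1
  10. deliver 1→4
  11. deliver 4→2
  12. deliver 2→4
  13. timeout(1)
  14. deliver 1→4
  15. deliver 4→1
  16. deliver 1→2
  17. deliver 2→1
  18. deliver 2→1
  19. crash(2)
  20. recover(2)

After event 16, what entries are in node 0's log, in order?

empty

1. timeout(4):  <4:cand t1 ->
2. deliver 4→0:  <0:foll t1 ->
3. deliver 0→4:  nop
4. deliver 4→1:  <1:foll t1 ->
5. deliver 1→4:  <4:lead t1 ->
6. deliver 4→2:  <2:foll t1 ->
7. deliver 2→4:  nop
8. propose(4,'y'):  <4:lead t1 y>
9. deliver 4→1:  <1:foll t1 y>
10. deliver 1→4:  nop
11. deliver 4→2:  <2:foll t1 y>
12. deliver 2→4:  nop
13. timeout(1):  <1:cand t2 y>
14. deliver 1→4:  <4:foll t2 y>
15. deliver 4→1:  nop
16. deliver 1→2:  <2:foll t2 y>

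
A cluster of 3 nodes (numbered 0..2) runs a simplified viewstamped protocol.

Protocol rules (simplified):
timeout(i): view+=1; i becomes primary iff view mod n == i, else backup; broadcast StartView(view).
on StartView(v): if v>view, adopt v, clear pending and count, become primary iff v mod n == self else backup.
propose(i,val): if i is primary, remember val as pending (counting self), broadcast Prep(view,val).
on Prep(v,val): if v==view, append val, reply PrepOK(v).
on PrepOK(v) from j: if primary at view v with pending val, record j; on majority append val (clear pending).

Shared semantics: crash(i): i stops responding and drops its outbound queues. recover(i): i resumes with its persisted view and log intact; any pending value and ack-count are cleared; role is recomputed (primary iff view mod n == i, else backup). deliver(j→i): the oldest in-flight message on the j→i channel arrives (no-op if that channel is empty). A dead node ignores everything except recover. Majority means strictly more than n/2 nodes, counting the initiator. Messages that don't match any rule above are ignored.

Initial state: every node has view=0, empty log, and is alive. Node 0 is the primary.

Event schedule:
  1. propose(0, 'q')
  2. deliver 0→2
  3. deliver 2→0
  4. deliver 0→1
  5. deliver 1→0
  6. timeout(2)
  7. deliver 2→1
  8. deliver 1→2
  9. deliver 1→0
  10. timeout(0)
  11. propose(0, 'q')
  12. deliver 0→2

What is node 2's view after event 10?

step 1 propose(0,'q'): —
step 2 deliver 0→2: 2={back,v=0,log=q}
step 3 deliver 2→0: 0={prim,v=0,log=q}
step 4 deliver 0→1: 1={back,v=0,log=q}
step 5 deliver 1→0: —
step 6 timeout(2): 2={back,v=1,log=q}
step 7 deliver 2→1: 1={prim,v=1,log=q}
step 8 deliver 1→2: —
step 9 deliver 1→0: —
step 10 timeout(0): 0={back,v=1,log=q}

1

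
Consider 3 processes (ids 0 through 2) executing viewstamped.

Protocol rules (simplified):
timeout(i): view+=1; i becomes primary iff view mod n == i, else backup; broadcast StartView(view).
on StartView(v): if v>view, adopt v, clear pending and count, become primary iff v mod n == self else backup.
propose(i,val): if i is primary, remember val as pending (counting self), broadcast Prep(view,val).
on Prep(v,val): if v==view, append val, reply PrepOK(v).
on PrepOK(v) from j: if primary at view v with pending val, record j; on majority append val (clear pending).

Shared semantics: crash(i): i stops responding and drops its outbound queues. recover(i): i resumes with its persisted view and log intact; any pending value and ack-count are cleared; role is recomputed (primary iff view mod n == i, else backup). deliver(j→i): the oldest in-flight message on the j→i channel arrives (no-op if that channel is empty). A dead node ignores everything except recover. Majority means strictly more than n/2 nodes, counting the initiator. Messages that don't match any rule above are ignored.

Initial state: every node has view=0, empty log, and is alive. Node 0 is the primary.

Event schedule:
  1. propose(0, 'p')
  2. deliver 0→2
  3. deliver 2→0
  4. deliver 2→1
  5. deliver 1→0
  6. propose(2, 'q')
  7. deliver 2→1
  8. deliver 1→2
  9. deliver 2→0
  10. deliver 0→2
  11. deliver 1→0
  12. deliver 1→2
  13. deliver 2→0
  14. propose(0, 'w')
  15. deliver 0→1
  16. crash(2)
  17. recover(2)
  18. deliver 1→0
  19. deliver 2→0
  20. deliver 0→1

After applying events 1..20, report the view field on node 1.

0

e1 propose(0,'p'): ·
e2 deliver 0→2: 2[back,v=0,p]
e3 deliver 2→0: 0[prim,v=0,p]
e4 deliver 2→1: ·
e5 deliver 1→0: ·
e6 propose(2,'q'): ·
e7 deliver 2→1: ·
e8 deliver 1→2: ·
e9 deliver 2→0: ·
e10 deliver 0→2: ·
e11 deliver 1→0: ·
e12 deliver 1→2: ·
e13 deliver 2→0: ·
e14 propose(0,'w'): ·
e15 deliver 0→1: 1[back,v=0,p]
e16 crash(2): 2[✗back,v=0,p]
e17 recover(2): 2[back,v=0,p]
e18 deliver 1→0: 0[prim,v=0,p,w]
e19 deliver 2→0: ·
e20 deliver 0→1: 1[back,v=0,p,w]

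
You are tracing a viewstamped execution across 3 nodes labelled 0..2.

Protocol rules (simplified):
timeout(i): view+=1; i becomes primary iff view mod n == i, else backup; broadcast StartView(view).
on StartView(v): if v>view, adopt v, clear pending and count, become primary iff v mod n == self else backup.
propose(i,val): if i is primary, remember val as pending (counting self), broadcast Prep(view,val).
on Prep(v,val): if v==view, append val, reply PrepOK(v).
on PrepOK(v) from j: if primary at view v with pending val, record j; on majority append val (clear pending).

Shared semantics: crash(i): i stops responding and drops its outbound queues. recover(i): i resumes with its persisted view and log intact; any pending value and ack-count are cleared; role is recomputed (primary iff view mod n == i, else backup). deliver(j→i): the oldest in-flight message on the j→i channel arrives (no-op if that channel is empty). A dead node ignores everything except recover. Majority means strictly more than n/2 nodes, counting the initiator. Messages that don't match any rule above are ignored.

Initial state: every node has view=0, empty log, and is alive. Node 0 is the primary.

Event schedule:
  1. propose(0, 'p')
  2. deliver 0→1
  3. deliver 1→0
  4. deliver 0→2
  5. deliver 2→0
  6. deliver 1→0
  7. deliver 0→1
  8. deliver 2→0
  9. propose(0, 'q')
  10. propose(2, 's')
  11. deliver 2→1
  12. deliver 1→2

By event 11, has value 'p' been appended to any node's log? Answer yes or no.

yes

1. propose(0,'p'):  nop
2. deliver 0→1:  <1:back v0 p>
3. deliver 1→0:  <0:prim v0 p>
4. deliver 0→2:  <2:back v0 p>
5. deliver 2→0:  nop
6. deliver 1→0:  nop
7. deliver 0→1:  nop
8. deliver 2→0:  nop
9. propose(0,'q'):  nop
10. propose(2,'s'):  nop
11. deliver 2→1:  nop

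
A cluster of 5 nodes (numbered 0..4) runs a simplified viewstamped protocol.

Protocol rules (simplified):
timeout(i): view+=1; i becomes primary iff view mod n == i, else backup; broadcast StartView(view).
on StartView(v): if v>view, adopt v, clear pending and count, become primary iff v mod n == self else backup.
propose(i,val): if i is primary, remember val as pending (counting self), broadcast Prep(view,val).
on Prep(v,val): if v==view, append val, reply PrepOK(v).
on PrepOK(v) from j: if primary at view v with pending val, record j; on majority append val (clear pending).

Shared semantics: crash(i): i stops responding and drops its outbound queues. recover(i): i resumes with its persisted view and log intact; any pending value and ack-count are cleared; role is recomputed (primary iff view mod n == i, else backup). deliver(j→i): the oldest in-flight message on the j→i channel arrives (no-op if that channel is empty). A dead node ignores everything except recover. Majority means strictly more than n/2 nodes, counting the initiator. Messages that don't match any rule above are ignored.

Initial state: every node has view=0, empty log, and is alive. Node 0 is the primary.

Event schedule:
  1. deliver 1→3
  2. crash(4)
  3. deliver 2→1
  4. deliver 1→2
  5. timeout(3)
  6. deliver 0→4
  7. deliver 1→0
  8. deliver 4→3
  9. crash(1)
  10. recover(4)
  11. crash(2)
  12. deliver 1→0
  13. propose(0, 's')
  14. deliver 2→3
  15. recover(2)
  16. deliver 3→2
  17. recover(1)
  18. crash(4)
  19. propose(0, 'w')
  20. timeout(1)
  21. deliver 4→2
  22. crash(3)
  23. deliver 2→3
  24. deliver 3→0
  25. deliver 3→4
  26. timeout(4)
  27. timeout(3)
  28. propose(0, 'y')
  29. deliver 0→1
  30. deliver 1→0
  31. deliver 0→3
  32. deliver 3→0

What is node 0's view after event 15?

0

e1 deliver 1→3: ·
e2 crash(4): 4[✗back,v=0,-]
e3 deliver 2→1: ·
e4 deliver 1→2: ·
e5 timeout(3): 3[back,v=1,-]
e6 deliver 0→4: ·
e7 deliver 1→0: ·
e8 deliver 4→3: ·
e9 crash(1): 1[✗back,v=0,-]
e10 recover(4): 4[back,v=0,-]
e11 crash(2): 2[✗back,v=0,-]
e12 deliver 1→0: ·
e13 propose(0,'s'): ·
e14 deliver 2→3: ·
e15 recover(2): 2[back,v=0,-]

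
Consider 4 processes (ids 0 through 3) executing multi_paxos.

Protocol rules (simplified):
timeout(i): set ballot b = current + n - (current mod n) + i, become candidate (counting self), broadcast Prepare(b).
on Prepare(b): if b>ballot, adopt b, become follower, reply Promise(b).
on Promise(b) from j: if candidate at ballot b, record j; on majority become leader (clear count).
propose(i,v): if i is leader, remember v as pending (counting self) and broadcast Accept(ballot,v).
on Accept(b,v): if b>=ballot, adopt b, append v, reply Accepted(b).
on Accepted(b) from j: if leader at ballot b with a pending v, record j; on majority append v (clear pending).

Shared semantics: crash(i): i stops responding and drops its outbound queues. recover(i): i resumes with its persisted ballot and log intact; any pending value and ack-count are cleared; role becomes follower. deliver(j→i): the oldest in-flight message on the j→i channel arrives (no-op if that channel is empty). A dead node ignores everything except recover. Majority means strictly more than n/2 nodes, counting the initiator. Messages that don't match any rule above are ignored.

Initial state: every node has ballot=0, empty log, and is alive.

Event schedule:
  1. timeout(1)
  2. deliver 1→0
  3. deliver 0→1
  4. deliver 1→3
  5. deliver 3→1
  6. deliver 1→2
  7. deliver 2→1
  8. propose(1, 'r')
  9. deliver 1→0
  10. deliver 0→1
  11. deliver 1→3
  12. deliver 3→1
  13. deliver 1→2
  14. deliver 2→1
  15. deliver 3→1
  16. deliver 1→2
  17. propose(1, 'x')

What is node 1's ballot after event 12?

step 1 timeout(1): 1={cand,b=5,log=-}
step 2 deliver 1→0: 0={foll,b=5,log=-}
step 3 deliver 0→1: —
step 4 deliver 1→3: 3={foll,b=5,log=-}
step 5 deliver 3→1: 1={lead,b=5,log=-}
step 6 deliver 1→2: 2={foll,b=5,log=-}
step 7 deliver 2→1: —
step 8 propose(1,'r'): —
step 9 deliver 1→0: 0={foll,b=5,log=r}
step 10 deliver 0→1: —
step 11 deliver 1→3: 3={foll,b=5,log=r}
step 12 deliver 3→1: 1={lead,b=5,log=r}

5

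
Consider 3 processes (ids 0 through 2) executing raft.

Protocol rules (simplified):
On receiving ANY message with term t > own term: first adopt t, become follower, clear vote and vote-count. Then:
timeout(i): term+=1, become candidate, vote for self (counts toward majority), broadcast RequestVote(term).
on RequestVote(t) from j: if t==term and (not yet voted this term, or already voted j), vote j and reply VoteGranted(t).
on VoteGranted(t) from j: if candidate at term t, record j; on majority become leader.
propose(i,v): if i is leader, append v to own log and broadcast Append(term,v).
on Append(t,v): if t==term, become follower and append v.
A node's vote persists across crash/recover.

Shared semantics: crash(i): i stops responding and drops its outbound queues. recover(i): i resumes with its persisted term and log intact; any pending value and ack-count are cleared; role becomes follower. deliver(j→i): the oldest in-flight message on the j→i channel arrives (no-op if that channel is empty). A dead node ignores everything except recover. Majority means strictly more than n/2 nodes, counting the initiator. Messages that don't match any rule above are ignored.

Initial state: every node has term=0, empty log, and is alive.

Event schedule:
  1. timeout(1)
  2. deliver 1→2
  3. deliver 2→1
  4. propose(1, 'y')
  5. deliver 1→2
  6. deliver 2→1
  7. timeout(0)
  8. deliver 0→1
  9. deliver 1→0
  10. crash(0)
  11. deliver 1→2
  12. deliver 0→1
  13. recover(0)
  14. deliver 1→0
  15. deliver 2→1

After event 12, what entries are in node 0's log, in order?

empty

e1 timeout(1): 1[cand,t=1,-]
e2 deliver 1→2: 2[foll,t=1,-]
e3 deliver 2→1: 1[lead,t=1,-]
e4 propose(1,'y'): 1[lead,t=1,y]
e5 deliver 1→2: 2[foll,t=1,y]
e6 deliver 2→1: ·
e7 timeout(0): 0[cand,t=1,-]
e8 deliver 0→1: ·
e9 deliver 1→0: ·
e10 crash(0): 0[✗cand,t=1,-]
e11 deliver 1→2: ·
e12 deliver 0→1: ·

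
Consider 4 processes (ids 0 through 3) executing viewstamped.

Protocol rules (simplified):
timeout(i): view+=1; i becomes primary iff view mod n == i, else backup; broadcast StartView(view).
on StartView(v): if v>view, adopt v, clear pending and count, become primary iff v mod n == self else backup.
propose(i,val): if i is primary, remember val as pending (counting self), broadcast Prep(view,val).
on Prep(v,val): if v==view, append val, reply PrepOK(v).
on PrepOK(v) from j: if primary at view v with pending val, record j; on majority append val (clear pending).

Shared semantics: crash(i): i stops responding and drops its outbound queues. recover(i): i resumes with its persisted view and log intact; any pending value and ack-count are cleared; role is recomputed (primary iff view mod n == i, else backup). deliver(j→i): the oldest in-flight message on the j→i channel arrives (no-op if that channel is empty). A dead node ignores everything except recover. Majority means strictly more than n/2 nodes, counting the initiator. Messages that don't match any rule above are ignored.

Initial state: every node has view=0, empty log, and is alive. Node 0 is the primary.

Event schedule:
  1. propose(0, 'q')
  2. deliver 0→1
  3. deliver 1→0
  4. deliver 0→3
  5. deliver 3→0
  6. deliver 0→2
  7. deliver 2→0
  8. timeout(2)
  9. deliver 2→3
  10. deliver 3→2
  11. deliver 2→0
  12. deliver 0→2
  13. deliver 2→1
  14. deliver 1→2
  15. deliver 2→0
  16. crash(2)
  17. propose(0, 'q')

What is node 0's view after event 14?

1. propose(0,'q'):  nop
2. deliver 0→1:  <1:back v0 q>
3. deliver 1→0:  nop
4. deliver 0→3:  <3:back v0 q>
5. deliver 3→0:  <0:prim v0 q>
6. deliver 0→2:  <2:back v0 q>
7. deliver 2→0:  nop
8. timeout(2):  <2:back v1 q>
9. deliver 2→3:  <3:back v1 q>
10. deliver 3→2:  nop
11. deliver 2→0:  <0:back v1 q>
12. deliver 0→2:  nop
13. deliver 2→1:  <1:prim v1 q>
14. deliver 1→2:  nop

1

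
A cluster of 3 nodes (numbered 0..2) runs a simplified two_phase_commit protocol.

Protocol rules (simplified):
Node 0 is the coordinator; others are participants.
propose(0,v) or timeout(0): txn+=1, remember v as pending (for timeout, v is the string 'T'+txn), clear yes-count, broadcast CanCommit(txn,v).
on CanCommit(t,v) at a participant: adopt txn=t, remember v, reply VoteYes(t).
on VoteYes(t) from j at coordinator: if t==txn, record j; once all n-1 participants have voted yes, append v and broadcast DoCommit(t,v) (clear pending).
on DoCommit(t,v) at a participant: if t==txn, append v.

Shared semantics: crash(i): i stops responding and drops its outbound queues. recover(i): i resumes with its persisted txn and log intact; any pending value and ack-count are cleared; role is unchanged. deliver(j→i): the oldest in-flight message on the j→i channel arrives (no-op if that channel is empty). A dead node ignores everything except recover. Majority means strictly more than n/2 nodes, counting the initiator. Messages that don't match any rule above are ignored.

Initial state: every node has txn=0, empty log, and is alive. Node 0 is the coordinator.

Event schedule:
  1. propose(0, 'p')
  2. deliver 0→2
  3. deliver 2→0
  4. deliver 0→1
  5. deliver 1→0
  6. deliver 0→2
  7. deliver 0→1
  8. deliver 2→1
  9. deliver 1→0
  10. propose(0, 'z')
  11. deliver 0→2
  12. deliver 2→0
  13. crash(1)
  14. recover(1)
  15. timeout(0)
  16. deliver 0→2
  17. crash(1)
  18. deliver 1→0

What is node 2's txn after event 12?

e1 propose(0,'p'): 0[coor,t=1,-]
e2 deliver 0→2: 2[part,t=1,-]
e3 deliver 2→0: ·
e4 deliver 0→1: 1[part,t=1,-]
e5 deliver 1→0: 0[coor,t=1,p]
e6 deliver 0→2: 2[part,t=1,p]
e7 deliver 0→1: 1[part,t=1,p]
e8 deliver 2→1: ·
e9 deliver 1→0: ·
e10 propose(0,'z'): 0[coor,t=2,p]
e11 deliver 0→2: 2[part,t=2,p]
e12 deliver 2→0: ·

2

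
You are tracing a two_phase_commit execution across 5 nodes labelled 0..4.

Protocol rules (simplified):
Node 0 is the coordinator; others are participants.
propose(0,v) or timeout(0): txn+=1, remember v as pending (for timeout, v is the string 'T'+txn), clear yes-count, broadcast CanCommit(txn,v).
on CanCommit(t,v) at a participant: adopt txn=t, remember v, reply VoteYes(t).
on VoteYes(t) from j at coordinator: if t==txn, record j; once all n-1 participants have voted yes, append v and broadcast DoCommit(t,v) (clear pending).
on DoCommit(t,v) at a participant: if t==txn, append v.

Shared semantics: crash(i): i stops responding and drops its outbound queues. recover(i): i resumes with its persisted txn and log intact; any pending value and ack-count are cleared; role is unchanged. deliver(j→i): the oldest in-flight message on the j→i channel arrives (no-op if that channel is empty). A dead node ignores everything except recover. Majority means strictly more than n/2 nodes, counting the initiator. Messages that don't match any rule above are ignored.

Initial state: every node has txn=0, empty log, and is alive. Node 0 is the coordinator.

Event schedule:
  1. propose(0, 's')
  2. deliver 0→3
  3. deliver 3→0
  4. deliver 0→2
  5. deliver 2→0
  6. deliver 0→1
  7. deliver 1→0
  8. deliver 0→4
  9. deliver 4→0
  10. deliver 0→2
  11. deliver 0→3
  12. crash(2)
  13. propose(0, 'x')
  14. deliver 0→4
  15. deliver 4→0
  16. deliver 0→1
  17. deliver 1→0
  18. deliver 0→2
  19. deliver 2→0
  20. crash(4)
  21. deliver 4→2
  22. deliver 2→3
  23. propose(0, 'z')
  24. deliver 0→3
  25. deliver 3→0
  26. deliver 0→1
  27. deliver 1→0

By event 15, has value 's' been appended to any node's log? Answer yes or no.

e1 propose(0,'s'): 0[coor,t=1,-]
e2 deliver 0→3: 3[part,t=1,-]
e3 deliver 3→0: ·
e4 deliver 0→2: 2[part,t=1,-]
e5 deliver 2→0: ·
e6 deliver 0→1: 1[part,t=1,-]
e7 deliver 1→0: ·
e8 deliver 0→4: 4[part,t=1,-]
e9 deliver 4→0: 0[coor,t=1,s]
e10 deliver 0→2: 2[part,t=1,s]
e11 deliver 0→3: 3[part,t=1,s]
e12 crash(2): 2[✗part,t=1,s]
e13 propose(0,'x'): 0[coor,t=2,s]
e14 deliver 0→4: 4[part,t=1,s]
e15 deliver 4→0: ·

yes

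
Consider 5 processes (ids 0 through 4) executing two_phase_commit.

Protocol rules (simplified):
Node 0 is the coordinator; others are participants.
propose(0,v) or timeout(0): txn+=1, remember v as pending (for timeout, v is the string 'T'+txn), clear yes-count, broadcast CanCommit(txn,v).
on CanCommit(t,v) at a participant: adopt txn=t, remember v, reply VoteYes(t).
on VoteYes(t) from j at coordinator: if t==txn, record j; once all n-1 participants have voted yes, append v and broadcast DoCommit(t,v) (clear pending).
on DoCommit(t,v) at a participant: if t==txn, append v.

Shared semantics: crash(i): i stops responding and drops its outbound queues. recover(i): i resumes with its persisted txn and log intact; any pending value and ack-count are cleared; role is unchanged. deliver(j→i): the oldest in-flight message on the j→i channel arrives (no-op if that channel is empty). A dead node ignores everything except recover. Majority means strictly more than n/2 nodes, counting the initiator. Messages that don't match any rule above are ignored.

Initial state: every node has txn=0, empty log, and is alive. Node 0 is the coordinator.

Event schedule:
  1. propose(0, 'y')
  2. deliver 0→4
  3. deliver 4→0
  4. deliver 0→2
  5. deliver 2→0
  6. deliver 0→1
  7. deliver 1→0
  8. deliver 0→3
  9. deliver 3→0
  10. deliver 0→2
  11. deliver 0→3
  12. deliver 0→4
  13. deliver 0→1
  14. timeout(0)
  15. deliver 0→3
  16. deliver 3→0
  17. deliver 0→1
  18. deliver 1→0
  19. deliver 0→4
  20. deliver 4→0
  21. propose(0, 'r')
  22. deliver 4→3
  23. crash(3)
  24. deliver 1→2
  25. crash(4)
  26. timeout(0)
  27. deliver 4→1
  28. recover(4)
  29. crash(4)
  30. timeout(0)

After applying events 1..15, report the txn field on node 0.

2

step 1 propose(0,'y'): 0={coor,t=1,log=-}
step 2 deliver 0→4: 4={part,t=1,log=-}
step 3 deliver 4→0: —
step 4 deliver 0→2: 2={part,t=1,log=-}
step 5 deliver 2→0: —
step 6 deliver 0→1: 1={part,t=1,log=-}
step 7 deliver 1→0: —
step 8 deliver 0→3: 3={part,t=1,log=-}
step 9 deliver 3→0: 0={coor,t=1,log=y}
step 10 deliver 0→2: 2={part,t=1,log=y}
step 11 deliver 0→3: 3={part,t=1,log=y}
step 12 deliver 0→4: 4={part,t=1,log=y}
step 13 deliver 0→1: 1={part,t=1,log=y}
step 14 timeout(0): 0={coor,t=2,log=y}
step 15 deliver 0→3: 3={part,t=2,log=y}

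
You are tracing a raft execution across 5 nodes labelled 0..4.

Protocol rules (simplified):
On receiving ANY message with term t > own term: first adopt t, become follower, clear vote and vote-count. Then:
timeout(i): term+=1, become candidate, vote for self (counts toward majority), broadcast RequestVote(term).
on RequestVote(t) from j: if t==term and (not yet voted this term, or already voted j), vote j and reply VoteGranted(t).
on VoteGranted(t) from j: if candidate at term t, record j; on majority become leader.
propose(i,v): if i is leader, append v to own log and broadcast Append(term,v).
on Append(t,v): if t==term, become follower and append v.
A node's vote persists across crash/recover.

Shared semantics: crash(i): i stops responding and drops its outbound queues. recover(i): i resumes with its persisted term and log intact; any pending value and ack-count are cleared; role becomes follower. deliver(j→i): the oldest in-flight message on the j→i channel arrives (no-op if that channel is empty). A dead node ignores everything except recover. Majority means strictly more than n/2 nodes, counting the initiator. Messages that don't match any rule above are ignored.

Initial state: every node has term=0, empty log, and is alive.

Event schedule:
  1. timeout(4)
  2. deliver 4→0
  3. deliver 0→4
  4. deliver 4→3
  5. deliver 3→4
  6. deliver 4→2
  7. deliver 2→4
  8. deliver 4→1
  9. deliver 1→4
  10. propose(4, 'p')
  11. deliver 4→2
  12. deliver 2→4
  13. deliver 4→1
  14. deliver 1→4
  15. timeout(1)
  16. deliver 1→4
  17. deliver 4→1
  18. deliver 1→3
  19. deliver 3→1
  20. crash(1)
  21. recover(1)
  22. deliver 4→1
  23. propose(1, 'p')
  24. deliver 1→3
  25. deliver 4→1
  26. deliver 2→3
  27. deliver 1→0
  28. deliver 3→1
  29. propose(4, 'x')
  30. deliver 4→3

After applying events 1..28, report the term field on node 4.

step 1 timeout(4): 4={cand,t=1,log=-}
step 2 deliver 4→0: 0={foll,t=1,log=-}
step 3 deliver 0→4: —
step 4 deliver 4→3: 3={foll,t=1,log=-}
step 5 deliver 3→4: 4={lead,t=1,log=-}
step 6 deliver 4→2: 2={foll,t=1,log=-}
step 7 deliver 2→4: —
step 8 deliver 4→1: 1={foll,t=1,log=-}
step 9 deliver 1→4: —
step 10 propose(4,'p'): 4={lead,t=1,log=p}
step 11 deliver 4→2: 2={foll,t=1,log=p}
step 12 deliver 2→4: —
step 13 deliver 4→1: 1={foll,t=1,log=p}
step 14 deliver 1→4: —
step 15 timeout(1): 1={cand,t=2,log=p}
step 16 deliver 1→4: 4={foll,t=2,log=p}
step 17 deliver 4→1: —
step 18 deliver 1→3: 3={foll,t=2,log=-}
step 19 deliver 3→1: 1={lead,t=2,log=p}
step 20 crash(1): 1={✗lead,t=2,log=p}
step 21 recover(1): 1={foll,t=2,log=p}
step 22 deliver 4→1: —
step 23 propose(1,'p'): —
step 24 deliver 1→3: —
step 25 deliver 4→1: —
step 26 deliver 2→3: —
step 27 deliver 1→0: —
step 28 deliver 3→1: —

2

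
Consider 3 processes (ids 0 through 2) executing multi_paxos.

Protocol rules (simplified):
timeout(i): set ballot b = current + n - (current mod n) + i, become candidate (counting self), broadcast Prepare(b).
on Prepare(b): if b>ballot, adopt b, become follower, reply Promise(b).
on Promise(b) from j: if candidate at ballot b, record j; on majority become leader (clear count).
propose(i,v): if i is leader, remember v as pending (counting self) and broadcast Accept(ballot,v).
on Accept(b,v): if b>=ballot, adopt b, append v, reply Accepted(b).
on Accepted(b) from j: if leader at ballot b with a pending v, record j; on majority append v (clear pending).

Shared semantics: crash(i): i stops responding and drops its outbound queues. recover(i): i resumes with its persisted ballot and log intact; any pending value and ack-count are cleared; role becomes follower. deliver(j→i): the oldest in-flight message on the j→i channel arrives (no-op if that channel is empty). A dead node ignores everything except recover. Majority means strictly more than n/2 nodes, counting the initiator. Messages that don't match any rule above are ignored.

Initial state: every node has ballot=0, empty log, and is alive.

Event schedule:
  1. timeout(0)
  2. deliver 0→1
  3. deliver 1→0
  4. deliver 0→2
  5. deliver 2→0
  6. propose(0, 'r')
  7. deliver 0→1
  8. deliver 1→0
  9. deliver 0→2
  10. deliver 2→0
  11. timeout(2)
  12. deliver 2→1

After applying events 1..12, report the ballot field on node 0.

3

1. timeout(0):  <0:cand b3 ->
2. deliver 0→1:  <1:foll b3 ->
3. deliver 1→0:  <0:lead b3 ->
4. deliver 0→2:  <2:foll b3 ->
5. deliver 2→0:  nop
6. propose(0,'r'):  nop
7. deliver 0→1:  <1:foll b3 r>
8. deliver 1→0:  <0:lead b3 r>
9. deliver 0→2:  <2:foll b3 r>
10. deliver 2→0:  nop
11. timeout(2):  <2:cand b8 r>
12. deliver 2→1:  <1:foll b8 r>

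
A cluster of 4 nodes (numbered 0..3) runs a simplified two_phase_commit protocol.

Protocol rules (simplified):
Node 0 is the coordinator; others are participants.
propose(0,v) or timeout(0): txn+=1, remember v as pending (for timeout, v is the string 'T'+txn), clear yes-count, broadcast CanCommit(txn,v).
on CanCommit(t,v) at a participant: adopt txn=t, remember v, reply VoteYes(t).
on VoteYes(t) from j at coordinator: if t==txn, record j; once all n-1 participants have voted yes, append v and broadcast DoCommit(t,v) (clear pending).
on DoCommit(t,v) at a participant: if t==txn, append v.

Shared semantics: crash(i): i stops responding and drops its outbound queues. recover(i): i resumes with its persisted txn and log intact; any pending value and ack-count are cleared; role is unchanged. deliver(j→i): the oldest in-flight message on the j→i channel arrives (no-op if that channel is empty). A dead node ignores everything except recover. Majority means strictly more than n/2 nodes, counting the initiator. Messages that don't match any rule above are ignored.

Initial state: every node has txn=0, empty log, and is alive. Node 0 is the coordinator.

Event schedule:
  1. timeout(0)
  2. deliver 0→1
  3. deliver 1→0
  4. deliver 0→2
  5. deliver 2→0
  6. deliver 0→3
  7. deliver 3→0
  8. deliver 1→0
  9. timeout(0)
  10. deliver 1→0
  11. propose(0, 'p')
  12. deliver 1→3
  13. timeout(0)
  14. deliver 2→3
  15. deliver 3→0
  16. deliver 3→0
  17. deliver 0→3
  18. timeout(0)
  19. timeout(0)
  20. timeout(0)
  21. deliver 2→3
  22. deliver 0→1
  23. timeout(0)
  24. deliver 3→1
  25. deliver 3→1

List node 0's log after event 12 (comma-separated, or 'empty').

after 1 — timeout(0): n0:coor/t1/[-]
after 2 — deliver 0→1: n1:part/t1/[-]
after 3 — deliver 1→0: ·
after 4 — deliver 0→2: n2:part/t1/[-]
after 5 — deliver 2→0: ·
after 6 — deliver 0→3: n3:part/t1/[-]
after 7 — deliver 3→0: n0:coor/t1/[T1]
after 8 — deliver 1→0: ·
after 9 — timeout(0): n0:coor/t2/[T1]
after 10 — deliver 1→0: ·
after 11 — propose(0,'p'): n0:coor/t3/[T1]
after 12 — deliver 1→3: ·

T1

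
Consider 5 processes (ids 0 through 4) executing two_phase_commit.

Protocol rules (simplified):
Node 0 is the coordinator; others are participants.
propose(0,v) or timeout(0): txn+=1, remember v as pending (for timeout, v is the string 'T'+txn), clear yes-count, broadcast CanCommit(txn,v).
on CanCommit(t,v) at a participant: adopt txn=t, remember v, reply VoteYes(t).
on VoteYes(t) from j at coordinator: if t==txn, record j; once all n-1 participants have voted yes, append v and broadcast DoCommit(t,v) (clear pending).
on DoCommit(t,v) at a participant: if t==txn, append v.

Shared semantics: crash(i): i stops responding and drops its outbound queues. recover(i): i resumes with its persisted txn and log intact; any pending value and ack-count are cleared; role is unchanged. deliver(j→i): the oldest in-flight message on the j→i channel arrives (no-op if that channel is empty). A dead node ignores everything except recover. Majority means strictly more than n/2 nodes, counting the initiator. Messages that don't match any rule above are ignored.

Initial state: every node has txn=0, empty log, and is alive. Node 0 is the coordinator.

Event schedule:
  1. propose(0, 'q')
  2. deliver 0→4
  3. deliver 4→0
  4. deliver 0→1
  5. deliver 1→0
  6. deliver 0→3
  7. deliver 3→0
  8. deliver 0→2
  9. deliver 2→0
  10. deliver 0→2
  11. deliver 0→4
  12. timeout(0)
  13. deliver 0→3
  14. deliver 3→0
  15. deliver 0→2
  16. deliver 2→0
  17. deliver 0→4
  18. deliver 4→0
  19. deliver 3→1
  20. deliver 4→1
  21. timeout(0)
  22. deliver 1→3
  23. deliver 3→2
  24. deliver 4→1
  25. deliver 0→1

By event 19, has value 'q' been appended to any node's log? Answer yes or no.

yes

e1 propose(0,'q'): 0[coor,t=1,-]
e2 deliver 0→4: 4[part,t=1,-]
e3 deliver 4→0: ·
e4 deliver 0→1: 1[part,t=1,-]
e5 deliver 1→0: ·
e6 deliver 0→3: 3[part,t=1,-]
e7 deliver 3→0: ·
e8 deliver 0→2: 2[part,t=1,-]
e9 deliver 2→0: 0[coor,t=1,q]
e10 deliver 0→2: 2[part,t=1,q]
e11 deliver 0→4: 4[part,t=1,q]
e12 timeout(0): 0[coor,t=2,q]
e13 deliver 0→3: 3[part,t=1,q]
e14 deliver 3→0: ·
e15 deliver 0→2: 2[part,t=2,q]
e16 deliver 2→0: ·
e17 deliver 0→4: 4[part,t=2,q]
e18 deliver 4→0: ·
e19 deliver 3→1: ·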